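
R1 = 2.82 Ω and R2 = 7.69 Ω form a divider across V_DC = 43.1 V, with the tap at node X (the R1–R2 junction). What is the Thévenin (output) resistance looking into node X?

Zeroing V_DC shorts the top of R1 to ground, so R_th = R1 ‖ R2 = 2.063 Ω.

R_th ≈ 2.06 Ω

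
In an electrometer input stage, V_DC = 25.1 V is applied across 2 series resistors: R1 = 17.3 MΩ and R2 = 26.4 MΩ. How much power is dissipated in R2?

Series current I = V_DC/ΣR = 25.1/43.70 = 0.5744 µA.
P(R2) = I²·R2 = (0.5744)² × 26.4 = 8.709 µW.

P ≈ 8.71 µW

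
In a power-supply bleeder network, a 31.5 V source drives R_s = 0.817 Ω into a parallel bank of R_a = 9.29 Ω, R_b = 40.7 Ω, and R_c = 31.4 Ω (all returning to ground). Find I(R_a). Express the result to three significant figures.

Combine the parallel branches: R_p = (1/9.29 + 1/40.7 + 1/31.4)⁻¹ = 6.095 Ω.
Node voltage V_A = V_in · R_p/(R_s + R_p) = 31.5 × 0.8818 = 27.78 V.
I(R_a) = V_A / R_a = 27.78/9.29 = 2.990 A.

I ≈ 2.99 A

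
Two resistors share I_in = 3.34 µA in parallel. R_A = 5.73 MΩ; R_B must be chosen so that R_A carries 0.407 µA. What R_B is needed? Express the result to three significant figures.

R_B ≈ 0.795 MΩ

In a two-way split, I_A/I_in = R_B/(R_A + R_B).
0.407/3.34 = R_B/(R_A + R_B) → R_B = R_A · (0.1219)/(1 − 0.1219) = 5.73 × 0.1388 = 0.7951 MΩ.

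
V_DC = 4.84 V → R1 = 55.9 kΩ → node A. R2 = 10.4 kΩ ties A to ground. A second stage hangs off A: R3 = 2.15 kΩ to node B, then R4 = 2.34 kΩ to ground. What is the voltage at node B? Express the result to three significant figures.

Node A sees R2 in parallel with the series input of stage 2, R3 + R4 = 4.490 kΩ.
Effective lower resistance at A: R2 ‖ 4.490 = 3.136 kΩ.
V_A = 4.84 × 3.136/(55.9 + 3.136) = 0.2571 V.
V_B = V_A × 0.5212 = 0.1340 V.

V_B ≈ 0.134 V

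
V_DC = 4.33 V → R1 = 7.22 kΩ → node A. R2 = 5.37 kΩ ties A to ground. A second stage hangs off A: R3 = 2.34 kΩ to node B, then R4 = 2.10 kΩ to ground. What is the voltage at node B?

Looking into the second stage from A: R3 + R4 = 4.440 kΩ appears in parallel with R2.
R2 ‖ (R3+R4) = 2.430 kΩ.
So V_A = 4.33 × 0.2518 = 1.091 V.
V_B = V_A × 0.4730 = 0.5158 V.

V_B ≈ 0.516 V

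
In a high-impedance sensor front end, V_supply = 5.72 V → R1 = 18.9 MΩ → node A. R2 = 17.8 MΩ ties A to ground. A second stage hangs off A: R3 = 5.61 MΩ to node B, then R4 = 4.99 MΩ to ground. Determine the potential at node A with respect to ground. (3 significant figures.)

V_A ≈ 1.49 V

Looking into the second stage from A: R3 + R4 = 10.60 MΩ appears in parallel with R2.
R2 ‖ (R3+R4) = 6.644 MΩ.
So V_A = 5.72 × 0.2601 = 1.488 V.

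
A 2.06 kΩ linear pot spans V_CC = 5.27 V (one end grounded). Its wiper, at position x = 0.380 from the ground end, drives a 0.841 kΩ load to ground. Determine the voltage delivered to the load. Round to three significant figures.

V_out ≈ 1.27 V

The pot divides into 1.277 kΩ above the wiper and 0.7828 kΩ below.
Lower segment in parallel with the load: 0.7828 ‖ 0.841 = 0.4054 kΩ.
Then V_out = V_CC · 0.4054/(1.277 + 0.4054) = 1.270 V.
(Unloaded: V_out = x·V_CC = 2.00 V.)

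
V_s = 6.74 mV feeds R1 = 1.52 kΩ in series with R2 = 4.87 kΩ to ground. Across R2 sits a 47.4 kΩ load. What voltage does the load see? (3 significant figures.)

First combine the lower leg with the load: R2 ‖ R_L = 4.416 kΩ.
Then V_out = V_s · R2'/(R1 + R2') = 6.74 × 4.416/5.936 = 5.014 mV.

V_out ≈ 5.01 mV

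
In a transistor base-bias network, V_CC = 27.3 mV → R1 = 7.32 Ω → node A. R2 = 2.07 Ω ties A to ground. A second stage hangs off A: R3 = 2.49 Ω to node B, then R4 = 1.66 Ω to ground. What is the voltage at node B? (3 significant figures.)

V_B ≈ 1.73 mV

The second stage (R3 + R4 = 4.150 Ω) loads node A in parallel with R2.
Effective lower resistance at A: R2 ‖ 4.150 = 1.381 Ω.
V_A = 27.3 × 1.381/(7.32 + 1.381) = 4.333 mV.
V_B = V_A × 0.4000 = 1.733 mV.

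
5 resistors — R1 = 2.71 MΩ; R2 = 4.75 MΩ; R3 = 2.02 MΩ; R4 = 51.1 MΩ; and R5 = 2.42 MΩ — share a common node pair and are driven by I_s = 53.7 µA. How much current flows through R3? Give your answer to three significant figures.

I ≈ 17.6 µA

Conductances: ΣG = 1/2.71 + 1/4.75 + 1/2.02 + 1/51.1 + 1/2.42 = 1.507 (1/MΩ).
R3 takes the fraction G_k/ΣG = 0.4950/1.507 = 0.3284, so I = 53.7 × 0.3284 = 17.64 µA.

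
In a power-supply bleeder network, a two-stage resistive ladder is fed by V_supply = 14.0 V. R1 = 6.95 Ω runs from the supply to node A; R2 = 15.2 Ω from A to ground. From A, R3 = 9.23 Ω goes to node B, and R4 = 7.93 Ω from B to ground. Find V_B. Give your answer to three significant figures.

The second stage (R3 + R4 = 17.16 Ω) loads node A in parallel with R2.
Effective lower resistance at A: R2 ‖ 17.16 = 8.060 Ω.
So V_A = 14.0 × 0.5370 = 7.518 V.
Then the unloaded second divider: V_B = V_A × R4/(R3+R4) = 7.518 × 0.4621 = 3.474 V.

V_B ≈ 3.47 V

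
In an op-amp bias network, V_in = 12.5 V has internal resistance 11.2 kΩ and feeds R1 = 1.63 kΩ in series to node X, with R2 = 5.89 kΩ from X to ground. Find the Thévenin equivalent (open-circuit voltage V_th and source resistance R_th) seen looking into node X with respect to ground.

V_th ≈ 3.93 V, R_th ≈ 4.04 kΩ

R1' = 11.2 + 1.63 = 12.83 kΩ (source resistance + R1).
V_th is the unloaded tap voltage: V_in · R2/(R1'+R2) = 12.5 × 0.3146 = 3.933 V.
With V_in suppressed (replaced by a short), R_th = R1' ‖ R2 = (12.83 × 5.89)/(12.83 + 5.89) = 4.037 kΩ.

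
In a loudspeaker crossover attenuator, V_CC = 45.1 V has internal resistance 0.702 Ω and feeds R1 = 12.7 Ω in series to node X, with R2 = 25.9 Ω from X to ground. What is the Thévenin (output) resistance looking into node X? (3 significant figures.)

R_th ≈ 8.83 Ω

R1' = 0.702 + 12.7 = 13.40 Ω (source resistance + R1).
Looking into X with the source shorted: R_th = R1'·R2/(R1'+R2) = 13.40 × 25.9/39.30 = 8.832 Ω.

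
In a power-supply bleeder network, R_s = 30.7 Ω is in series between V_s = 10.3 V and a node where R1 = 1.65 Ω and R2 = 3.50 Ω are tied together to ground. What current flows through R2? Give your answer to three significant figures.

I ≈ 0.104 A

Equivalent of the parallel group: R_p = 1.121 Ω.
Node voltage V_A = V_s · R_p/(R_s + R_p) = 10.3 × 0.03524 = 0.3630 V.
I(R2) = V_A / R2 = 0.3630/3.50 = 0.1037 A.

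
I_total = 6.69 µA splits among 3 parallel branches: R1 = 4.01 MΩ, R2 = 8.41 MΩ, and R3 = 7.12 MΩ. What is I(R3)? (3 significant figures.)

Conductances: ΣG = 1/4.01 + 1/8.41 + 1/7.12 = 0.5087 (1/MΩ).
Current divider: I(R3) = I_total · G_k/ΣG = 6.69 × (0.1404/0.5087) = 6.69 × 0.2761 = 1.847 µA.

I ≈ 1.85 µA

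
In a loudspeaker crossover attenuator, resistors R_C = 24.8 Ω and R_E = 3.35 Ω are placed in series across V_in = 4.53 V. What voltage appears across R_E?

Total series resistance ΣR = 24.8 + 3.35 = 28.15 Ω.
V = V_in · R/ΣR = 4.53 × 0.1190 = 0.5391 V.

V ≈ 0.539 V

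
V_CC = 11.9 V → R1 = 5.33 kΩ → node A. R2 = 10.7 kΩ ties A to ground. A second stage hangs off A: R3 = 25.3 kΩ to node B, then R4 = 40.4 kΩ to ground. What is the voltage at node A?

V_A ≈ 7.54 V

Node A sees R2 in parallel with the series input of stage 2, R3 + R4 = 65.70 kΩ.
R2 ‖ (R3+R4) = 9.201 kΩ.
So V_A = 11.9 × 0.6332 = 7.535 V.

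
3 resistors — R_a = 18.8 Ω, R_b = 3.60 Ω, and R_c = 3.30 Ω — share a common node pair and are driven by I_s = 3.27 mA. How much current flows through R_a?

I ≈ 0.274 mA

Conductances: ΣG = 1/18.8 + 1/3.60 + 1/3.30 = 0.6340 (1/Ω).
By the current-divider rule, I = I_s · G_k/ΣG = 3.27 × 0.08390 = 0.2743 mA.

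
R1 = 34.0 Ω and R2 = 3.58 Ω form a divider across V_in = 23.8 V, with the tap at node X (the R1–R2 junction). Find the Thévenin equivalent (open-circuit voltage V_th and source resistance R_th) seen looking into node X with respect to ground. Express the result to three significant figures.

V_th ≈ 2.27 V, R_th ≈ 3.24 Ω

V_th is the unloaded tap voltage: V_in · R2/(R1+R2) = 23.8 × 0.09526 = 2.267 V.
Zeroing V_in shorts the top of R1 to ground, so R_th = R1 ‖ R2 = 3.239 Ω.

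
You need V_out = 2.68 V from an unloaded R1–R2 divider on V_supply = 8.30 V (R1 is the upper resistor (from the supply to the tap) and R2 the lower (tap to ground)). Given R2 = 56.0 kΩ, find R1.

R1 ≈ 117 kΩ

Required fraction k = V_out/V_supply = 0.3229.
Rearranging, R1 = R2·(1−k)/k = 56.0 × 2.097 = 117.4 kΩ.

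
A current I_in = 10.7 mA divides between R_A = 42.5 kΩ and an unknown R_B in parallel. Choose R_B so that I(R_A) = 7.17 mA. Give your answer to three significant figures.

R_B ≈ 86.3 kΩ

The fraction through R_A equals R_B/(R_A+R_B).
7.17/10.7 = R_B/(R_A + R_B) → R_B = R_A · (0.6701)/(1 − 0.6701) = 42.5 × 2.031 = 86.32 kΩ.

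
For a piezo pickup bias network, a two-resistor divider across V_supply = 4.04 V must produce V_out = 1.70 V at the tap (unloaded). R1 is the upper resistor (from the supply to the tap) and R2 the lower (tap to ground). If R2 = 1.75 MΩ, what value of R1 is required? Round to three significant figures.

R1 ≈ 2.41 MΩ

V_out/V_supply = R2/(R1+R2) = 0.4208.
R1 = R2·(1/k − 1) = 1.75 × 1.376 = 2.409 MΩ.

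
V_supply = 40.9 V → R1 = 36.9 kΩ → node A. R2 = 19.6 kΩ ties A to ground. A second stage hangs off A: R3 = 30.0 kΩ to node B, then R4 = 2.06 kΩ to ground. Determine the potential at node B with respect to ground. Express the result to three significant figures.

Node A sees R2 in parallel with the series input of stage 2, R3 + R4 = 32.06 kΩ.
Effective lower resistance at A: R2 ‖ 32.06 = 12.16 kΩ.
V_A = 40.9 × 12.16/(36.9 + 12.16) = 10.14 V.
V_B = V_A × 0.06425 = 0.6515 V.

V_B ≈ 0.652 V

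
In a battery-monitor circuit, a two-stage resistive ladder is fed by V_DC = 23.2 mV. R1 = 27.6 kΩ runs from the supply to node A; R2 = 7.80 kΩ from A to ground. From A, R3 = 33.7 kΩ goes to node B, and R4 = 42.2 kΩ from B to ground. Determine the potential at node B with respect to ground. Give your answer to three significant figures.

V_B ≈ 2.63 mV

The second stage (R3 + R4 = 75.90 kΩ) loads node A in parallel with R2.
Effective lower resistance at A: R2 ‖ 75.90 = 7.073 kΩ.
First divider: V_A = V_DC · 7.073/(27.6 + 7.073) = 4.733 mV.
V_B = V_A × 0.5560 = 2.631 mV.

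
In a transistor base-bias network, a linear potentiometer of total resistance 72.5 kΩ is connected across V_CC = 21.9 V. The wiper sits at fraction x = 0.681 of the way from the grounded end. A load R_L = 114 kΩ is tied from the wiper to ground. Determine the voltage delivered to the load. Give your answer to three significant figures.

V_out ≈ 13.1 V

The pot divides into 23.13 kΩ above the wiper and 49.37 kΩ below.
Lower segment in parallel with the load: 49.37 ‖ 114 = 34.45 kΩ.
Loaded-divider output: V_out = 21.9 × 0.5983 = 13.10 V.
(Unloaded: V_out = x·V_CC = 14.9 V.)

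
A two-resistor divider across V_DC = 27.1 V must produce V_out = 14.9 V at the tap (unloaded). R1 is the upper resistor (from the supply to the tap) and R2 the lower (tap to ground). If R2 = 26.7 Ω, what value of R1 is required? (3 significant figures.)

R1 ≈ 21.9 Ω

The divider ratio is R2/(R1+R2) = 14.9/27.1 = 0.5498.
R1 = R2·(1/k − 1) = 26.7 × 0.8188 = 21.86 Ω.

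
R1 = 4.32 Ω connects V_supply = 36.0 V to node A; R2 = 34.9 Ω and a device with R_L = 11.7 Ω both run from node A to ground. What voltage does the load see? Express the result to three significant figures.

V_out ≈ 24.1 V

R2 ‖ R_L = (34.9 × 11.7)/(34.9 + 11.7) = 8.762 Ω.
Then V_out = V_supply · R2'/(R1 + R2') = 36.0 × 8.762/13.08 = 24.11 V.
(Unloaded it would be 32.0 V; the load pulls it down.)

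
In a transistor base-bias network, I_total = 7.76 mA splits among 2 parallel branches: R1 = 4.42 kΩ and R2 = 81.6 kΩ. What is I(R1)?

I ≈ 7.36 mA

With just two branches, the current splits inversely with resistance.
I(R1) = 7.76 × 81.6/(4.42 + 81.6) = 7.76 × 0.9486 = 7.361 mA.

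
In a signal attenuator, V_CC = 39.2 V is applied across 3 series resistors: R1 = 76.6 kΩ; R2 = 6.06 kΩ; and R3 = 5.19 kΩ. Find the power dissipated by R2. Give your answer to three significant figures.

Series current I = V_CC/ΣR = 39.2/87.85 = 0.4462 mA.
P = I²R = 0.1991 × 6.06 = 1.207 mW.

P ≈ 1.21 mW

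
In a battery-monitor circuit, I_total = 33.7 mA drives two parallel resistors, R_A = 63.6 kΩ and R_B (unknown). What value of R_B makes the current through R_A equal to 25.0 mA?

R_B ≈ 183 kΩ

Two-branch current divider: I_A = I_total · R_B/(R_A + R_B).
25.0/33.7 = R_B/(R_A + R_B) → R_B = R_A · (0.7418)/(1 − 0.7418) = 63.6 × 2.874 = 182.8 kΩ.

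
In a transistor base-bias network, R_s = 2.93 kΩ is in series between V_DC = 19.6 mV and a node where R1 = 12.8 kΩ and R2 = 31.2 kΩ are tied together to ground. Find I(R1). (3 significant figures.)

Combine the parallel branches: R_p = (1/12.8 + 1/31.2)⁻¹ = 9.076 kΩ.
V_A = 19.6 × 9.076/12.01 = 14.82 mV.
I(R1) = V_A / R1 = 14.82/12.8 = 1.158 µA.

I ≈ 1.16 µA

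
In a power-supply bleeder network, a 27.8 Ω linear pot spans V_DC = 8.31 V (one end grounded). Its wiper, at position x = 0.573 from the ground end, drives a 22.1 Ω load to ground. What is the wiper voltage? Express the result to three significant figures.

Lower segment x·R_p = 15.93 Ω; upper segment (1−x)·R_p = 11.87 Ω.
(x·R_p) ‖ R_L = 9.257 Ω.
Loaded-divider output: V_out = 8.31 × 0.4381 = 3.641 V.

V_out ≈ 3.64 V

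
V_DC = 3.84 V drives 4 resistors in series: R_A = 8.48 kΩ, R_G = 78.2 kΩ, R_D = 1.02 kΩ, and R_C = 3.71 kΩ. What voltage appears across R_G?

V ≈ 3.29 V

Series total: ΣR = 8.48 + 78.2 + 1.02 + 3.71 = 91.41 kΩ.
V = V_DC · R/ΣR = 3.84 × 0.8555 = 3.285 V.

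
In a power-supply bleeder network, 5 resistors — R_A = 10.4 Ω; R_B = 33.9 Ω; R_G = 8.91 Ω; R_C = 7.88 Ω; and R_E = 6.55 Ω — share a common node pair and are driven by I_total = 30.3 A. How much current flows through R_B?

Conductances: ΣG = 1/10.4 + 1/33.9 + 1/8.91 + 1/7.88 + 1/6.55 = 0.5175 (1/Ω).
R_B takes the fraction G_k/ΣG = 0.02950/0.5175 = 0.05701, so I = 30.3 × 0.05701 = 1.727 A.

I ≈ 1.73 A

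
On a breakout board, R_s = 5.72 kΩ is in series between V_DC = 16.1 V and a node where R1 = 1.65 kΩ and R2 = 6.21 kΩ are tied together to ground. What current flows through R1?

Equivalent of the parallel group: R_p = 1.304 kΩ.
V_A = 16.1 × 1.304/7.024 = 2.988 V.
Branch current I = V_A/R1 = 2.988/1.65 = 1.811 mA.

I ≈ 1.81 mA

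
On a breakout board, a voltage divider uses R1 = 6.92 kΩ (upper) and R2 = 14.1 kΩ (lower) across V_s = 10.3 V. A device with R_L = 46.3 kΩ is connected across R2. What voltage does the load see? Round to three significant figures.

R2 ‖ R_L = (14.1 × 46.3)/(14.1 + 46.3) = 10.81 kΩ.
Now apply the divider: V_out = 10.3 × 0.6097 = 6.280 V.

V_out ≈ 6.28 V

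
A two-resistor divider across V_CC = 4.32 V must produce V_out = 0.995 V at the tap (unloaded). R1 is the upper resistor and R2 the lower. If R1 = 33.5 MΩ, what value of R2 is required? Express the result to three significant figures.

Required fraction k = V_out/V_CC = 0.2303.
R2 = R1 · 0.2303/(1 − 0.2303) = 10.02 MΩ.

R2 ≈ 10.0 MΩ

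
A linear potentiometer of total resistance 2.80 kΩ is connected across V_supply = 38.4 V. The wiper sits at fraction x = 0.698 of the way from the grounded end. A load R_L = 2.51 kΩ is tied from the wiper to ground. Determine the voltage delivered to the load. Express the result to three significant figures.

The pot divides into 0.8456 kΩ above the wiper and 1.954 kΩ below.
(x·R_p) ‖ R_L = 1.099 kΩ.
Loaded-divider output: V_out = 38.4 × 0.5651 = 21.70 V.

V_out ≈ 21.7 V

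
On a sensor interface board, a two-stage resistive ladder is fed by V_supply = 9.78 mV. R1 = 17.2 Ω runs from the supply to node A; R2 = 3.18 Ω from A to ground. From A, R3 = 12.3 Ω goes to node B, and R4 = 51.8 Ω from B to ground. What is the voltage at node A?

V_A ≈ 1.46 mV

The second stage (R3 + R4 = 64.10 Ω) loads node A in parallel with R2.
R2 ‖ (R3+R4) = 3.030 Ω.
First divider: V_A = V_supply · 3.030/(17.2 + 3.030) = 1.465 mV.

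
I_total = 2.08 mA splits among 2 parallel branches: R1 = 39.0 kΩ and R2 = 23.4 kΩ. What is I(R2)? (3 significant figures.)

I ≈ 1.30 mA

For two parallel branches, I_k = I_total · (other R)/(sum of R).
So I = 2.08 × 39.0/62.40 = 1.300 mA.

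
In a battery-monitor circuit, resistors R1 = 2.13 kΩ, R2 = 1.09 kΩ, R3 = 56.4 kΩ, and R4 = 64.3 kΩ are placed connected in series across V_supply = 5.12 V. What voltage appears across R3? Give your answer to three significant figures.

V ≈ 2.33 V

Total series resistance ΣR = 2.13 + 1.09 + 56.4 + 64.3 = 123.9 kΩ.
Voltage divider: V = V_supply · (56.40 / 123.9) = 5.12 × 0.4551 = 2.330 V.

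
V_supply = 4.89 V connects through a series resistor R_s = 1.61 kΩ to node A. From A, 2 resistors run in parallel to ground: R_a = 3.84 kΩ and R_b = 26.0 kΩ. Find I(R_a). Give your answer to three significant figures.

Parallel bank: R_p = 1/(1/3.84 + 1/26.0) = 3.346 kΩ.
Node voltage V_A = V_supply · R_p/(R_s + R_p) = 4.89 × 0.6751 = 3.301 V.
I(R_a) = V_A / R_a = 3.301/3.84 = 0.8597 mA.
(Check via current divider: I_total = 0.9867 mA; share G_k/ΣG = 0.8713 → same result.)

I ≈ 0.860 mA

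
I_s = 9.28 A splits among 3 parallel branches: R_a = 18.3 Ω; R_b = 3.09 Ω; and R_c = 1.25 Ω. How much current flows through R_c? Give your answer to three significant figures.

I ≈ 6.30 A

Total conductance ΣG = 1/18.3 + 1/3.09 + 1/1.25 = 1.178 (units of 1/Ω).
By the current-divider rule, I = I_s · G_k/ΣG = 9.28 × 0.6790 = 6.301 A.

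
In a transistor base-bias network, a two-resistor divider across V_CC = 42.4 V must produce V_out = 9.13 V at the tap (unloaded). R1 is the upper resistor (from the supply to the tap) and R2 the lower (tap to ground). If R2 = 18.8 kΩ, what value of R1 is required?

The divider ratio is R2/(R1+R2) = 9.13/42.4 = 0.2153.
So R1 = R2 · (V_CC/V_out − 1) = 18.8 × (42.4/9.13 − 1) = 18.8 × 3.644 = 68.51 kΩ.

R1 ≈ 68.5 kΩ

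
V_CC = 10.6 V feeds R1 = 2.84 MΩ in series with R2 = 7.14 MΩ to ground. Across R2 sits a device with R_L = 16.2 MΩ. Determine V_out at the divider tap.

First combine the lower leg with the load: R2 ‖ R_L = 4.956 MΩ.
Voltage divider with the loaded lower leg: V_out = 10.6 × 4.956/(2.84 + 4.956) = 10.6 × 0.6357 = 6.738 V.

V_out ≈ 6.74 V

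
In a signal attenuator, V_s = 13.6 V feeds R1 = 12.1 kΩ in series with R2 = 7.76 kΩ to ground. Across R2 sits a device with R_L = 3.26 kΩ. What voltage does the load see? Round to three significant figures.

V_out ≈ 2.17 V

The load sits in parallel with R2, giving an effective lower resistance R2' = R2·R_L/(R2+R_L) = 2.296 kΩ.
Now apply the divider: V_out = 13.6 × 0.1595 = 2.169 V.
(Unloaded it would be 5.31 V; the load pulls it down.)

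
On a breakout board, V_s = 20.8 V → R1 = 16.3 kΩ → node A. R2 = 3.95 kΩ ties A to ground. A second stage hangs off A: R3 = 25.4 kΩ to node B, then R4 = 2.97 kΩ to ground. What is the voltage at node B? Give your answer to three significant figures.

Node A sees R2 in parallel with the series input of stage 2, R3 + R4 = 28.37 kΩ.
Effective lower resistance at A: R2 ‖ 28.37 = 3.467 kΩ.
V_A = 20.8 × 3.467/(16.3 + 3.467) = 3.648 V.
Then the unloaded second divider: V_B = V_A × R4/(R3+R4) = 3.648 × 0.1047 = 0.3819 V.

V_B ≈ 0.382 V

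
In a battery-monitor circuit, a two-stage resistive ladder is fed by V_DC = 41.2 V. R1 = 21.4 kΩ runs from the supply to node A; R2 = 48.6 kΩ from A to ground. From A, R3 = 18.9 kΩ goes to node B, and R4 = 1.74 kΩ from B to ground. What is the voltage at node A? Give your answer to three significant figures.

V_A ≈ 16.6 V

Looking into the second stage from A: R3 + R4 = 20.64 kΩ appears in parallel with R2.
R2 ‖ (R3+R4) = 14.49 kΩ.
First divider: V_A = V_DC · 14.49/(21.4 + 14.49) = 16.63 V.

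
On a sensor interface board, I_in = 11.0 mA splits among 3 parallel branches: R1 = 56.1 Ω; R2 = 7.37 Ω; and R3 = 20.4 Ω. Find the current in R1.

ΣG = 1/56.1 + 1/7.37 + 1/20.4 = 0.2025.
Current divider: I(R1) = I_in · G_k/ΣG = 11.0 × (0.01783/0.2025) = 11.0 × 0.08801 = 0.9681 mA.

I ≈ 0.968 mA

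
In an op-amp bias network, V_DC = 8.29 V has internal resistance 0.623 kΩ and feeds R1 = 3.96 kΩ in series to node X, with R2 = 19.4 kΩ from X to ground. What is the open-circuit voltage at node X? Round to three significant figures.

R1' = 0.623 + 3.96 = 4.583 kΩ (source resistance + R1).
Open-circuit (no load on X): V_th = V_DC · R2/(R1' + R2) = 8.29 × 19.4/(4.583 + 19.4) = 6.706 V.

V_th ≈ 6.71 V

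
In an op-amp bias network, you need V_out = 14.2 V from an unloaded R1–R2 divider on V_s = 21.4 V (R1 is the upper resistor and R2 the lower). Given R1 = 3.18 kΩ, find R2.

R2 ≈ 6.27 kΩ

V_out/V_s = R2/(R1+R2) = 0.6636.
R2 = R1 · 0.6636/(1 − 0.6636) = 6.272 kΩ.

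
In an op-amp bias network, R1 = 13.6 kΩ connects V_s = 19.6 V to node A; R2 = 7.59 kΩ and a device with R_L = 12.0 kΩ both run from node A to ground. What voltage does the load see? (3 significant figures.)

V_out ≈ 4.99 V

R2 ‖ R_L = (7.59 × 12.0)/(7.59 + 12.0) = 4.649 kΩ.
Then V_out = V_s · R2'/(R1 + R2') = 19.6 × 4.649/18.25 = 4.993 V.
(Unloaded it would be 7.02 V; the load pulls it down.)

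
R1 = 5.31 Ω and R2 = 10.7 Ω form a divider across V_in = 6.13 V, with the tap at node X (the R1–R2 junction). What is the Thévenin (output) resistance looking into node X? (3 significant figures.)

R_th ≈ 3.55 Ω

Looking into X with the source shorted: R_th = R1·R2/(R1+R2) = 5.310 × 10.7/16.01 = 3.549 Ω.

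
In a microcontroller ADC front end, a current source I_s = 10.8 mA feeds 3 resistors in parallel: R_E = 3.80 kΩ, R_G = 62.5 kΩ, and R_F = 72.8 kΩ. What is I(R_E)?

ΣG = 1/3.80 + 1/62.5 + 1/72.8 = 0.2929.
Current divider: I(R_E) = I_s · G_k/ΣG = 10.8 × (0.2632/0.2929) = 10.8 × 0.8985 = 9.704 mA.

I ≈ 9.70 mA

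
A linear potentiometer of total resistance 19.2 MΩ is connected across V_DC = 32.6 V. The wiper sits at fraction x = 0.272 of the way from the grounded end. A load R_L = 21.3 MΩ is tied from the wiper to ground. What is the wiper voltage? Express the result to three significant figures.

V_out ≈ 7.52 V

Split the track: R_lower = x·R_p = 5.222 MΩ, R_upper = (1−x)·R_p = 13.98 MΩ.
R_L loads the lower segment: effective lower R = 4.194 MΩ.
Then V_out = V_DC · 4.194/(13.98 + 4.194) = 7.524 V.
(Unloaded: V_out = x·V_DC = 8.87 V.)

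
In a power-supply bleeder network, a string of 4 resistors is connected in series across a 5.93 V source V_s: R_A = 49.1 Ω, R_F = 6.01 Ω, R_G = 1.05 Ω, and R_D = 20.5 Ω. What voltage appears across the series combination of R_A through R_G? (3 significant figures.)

V ≈ 4.34 V

ΣR = 49.1 + 6.01 + 1.05 + 20.5 = 76.66 Ω.
R_{R_A..R_G} = 49.1 + 6.01 + 1.05 = 56.16 Ω.
Voltage divider: V = V_s · (56.16 / 76.66) = 5.93 × 0.7326 = 4.344 V.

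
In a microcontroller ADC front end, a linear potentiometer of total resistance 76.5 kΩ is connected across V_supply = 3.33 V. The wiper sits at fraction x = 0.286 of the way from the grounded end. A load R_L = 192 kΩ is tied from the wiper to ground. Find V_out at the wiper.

Split the track: R_lower = x·R_p = 21.88 kΩ, R_upper = (1−x)·R_p = 54.62 kΩ.
Lower segment in parallel with the load: 21.88 ‖ 192 = 19.64 kΩ.
V_out = 3.33 × 19.64/(54.62 + 19.64) = 0.8807 V.
(Unloaded: V_out = x·V_supply = 0.952 V.)

V_out ≈ 0.881 V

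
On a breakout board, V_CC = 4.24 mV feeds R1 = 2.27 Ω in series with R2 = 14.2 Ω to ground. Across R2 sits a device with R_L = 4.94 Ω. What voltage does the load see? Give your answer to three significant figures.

The load sits in parallel with R2, giving an effective lower resistance R2' = R2·R_L/(R2+R_L) = 3.665 Ω.
Then V_out = V_CC · R2'/(R1 + R2') = 4.24 × 3.665/5.935 = 2.618 mV.

V_out ≈ 2.62 mV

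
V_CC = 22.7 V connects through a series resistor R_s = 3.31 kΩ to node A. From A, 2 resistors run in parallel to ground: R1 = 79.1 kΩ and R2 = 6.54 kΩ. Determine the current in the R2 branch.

Parallel bank: R_p = 1/(1/79.1 + 1/6.54) = 6.041 kΩ.
Node voltage V_A = V_CC · R_p/(R_s + R_p) = 22.7 × 0.6460 = 14.66 V.
Branch current I = V_A/R2 = 14.66/6.54 = 2.242 mA.

I ≈ 2.24 mA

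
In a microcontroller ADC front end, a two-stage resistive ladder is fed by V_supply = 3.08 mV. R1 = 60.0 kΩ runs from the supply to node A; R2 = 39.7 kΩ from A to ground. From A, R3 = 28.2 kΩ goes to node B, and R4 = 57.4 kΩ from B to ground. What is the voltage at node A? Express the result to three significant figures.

The second stage (R3 + R4 = 85.60 kΩ) loads node A in parallel with R2.
Effective lower resistance at A: R2 ‖ 85.60 = 27.12 kΩ.
V_A = 3.08 × 27.12/(60.0 + 27.12) = 0.9588 mV.

V_A ≈ 0.959 mV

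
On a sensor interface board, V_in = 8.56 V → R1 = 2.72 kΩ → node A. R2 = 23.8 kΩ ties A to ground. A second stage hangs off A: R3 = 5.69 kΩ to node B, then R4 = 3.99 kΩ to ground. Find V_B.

Node A sees R2 in parallel with the series input of stage 2, R3 + R4 = 9.680 kΩ.
R2 ‖ (R3+R4) = 6.881 kΩ.
So V_A = 8.56 × 0.7167 = 6.135 V.
V_B = V_A × 0.4122 = 2.529 V.

V_B ≈ 2.53 V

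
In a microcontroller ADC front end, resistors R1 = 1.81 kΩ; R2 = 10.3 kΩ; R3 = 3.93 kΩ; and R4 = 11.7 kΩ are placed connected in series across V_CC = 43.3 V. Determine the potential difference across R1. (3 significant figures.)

V ≈ 2.83 V

ΣR = 1.81 + 10.3 + 3.93 + 11.7 = 27.74 kΩ.
V = V_CC · R/ΣR = 43.3 × 0.06525 = 2.825 V.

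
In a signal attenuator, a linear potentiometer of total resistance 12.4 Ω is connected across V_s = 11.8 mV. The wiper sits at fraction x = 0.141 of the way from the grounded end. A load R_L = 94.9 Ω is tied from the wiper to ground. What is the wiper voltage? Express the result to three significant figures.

V_out ≈ 1.64 mV

The pot divides into 10.65 Ω above the wiper and 1.748 Ω below.
(x·R_p) ‖ R_L = 1.717 Ω.
V_out = 11.8 × 1.717/(10.65 + 1.717) = 1.638 mV.
(Unloaded: V_out = x·V_s = 1.66 mV.)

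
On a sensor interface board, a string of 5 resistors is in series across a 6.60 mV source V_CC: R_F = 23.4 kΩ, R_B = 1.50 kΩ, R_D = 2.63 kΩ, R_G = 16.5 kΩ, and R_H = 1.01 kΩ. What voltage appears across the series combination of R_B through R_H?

Total series resistance ΣR = 23.4 + 1.50 + 2.63 + 16.5 + 1.01 = 45.04 kΩ.
R_{R_B..R_H} = 1.50 + 2.63 + 16.5 + 1.01 = 21.64 kΩ.
Voltage divider: V = V_CC · (21.64 / 45.04) = 6.60 × 0.4805 = 3.171 mV.

V ≈ 3.17 mV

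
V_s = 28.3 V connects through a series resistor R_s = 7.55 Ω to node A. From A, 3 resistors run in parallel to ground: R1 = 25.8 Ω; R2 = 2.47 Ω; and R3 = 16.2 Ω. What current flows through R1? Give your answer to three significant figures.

Parallel bank: R_p = 1/(1/25.8 + 1/2.47 + 1/16.2) = 1.979 Ω.
Node voltage V_A = V_s · R_p/(R_s + R_p) = 28.3 × 0.2077 = 5.877 V.
I(R1) = V_A / R1 = 5.877/25.8 = 0.2278 A.
(Equivalently: I_total = 2.970 A, then current-divider fraction G_k/ΣG = 0.07670.)

I ≈ 0.228 A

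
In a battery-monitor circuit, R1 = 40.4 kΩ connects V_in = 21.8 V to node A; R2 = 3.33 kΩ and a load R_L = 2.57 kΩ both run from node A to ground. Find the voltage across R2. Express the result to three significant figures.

The load sits in parallel with R2, giving an effective lower resistance R2' = R2·R_L/(R2+R_L) = 1.451 kΩ.
Then V_out = V_in · R2'/(R1 + R2') = 21.8 × 1.451/41.85 = 0.7556 V.

V_out ≈ 0.756 V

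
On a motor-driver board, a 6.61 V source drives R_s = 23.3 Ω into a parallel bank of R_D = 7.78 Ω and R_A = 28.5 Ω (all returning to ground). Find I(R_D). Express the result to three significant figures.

I ≈ 0.177 A

Parallel bank: R_p = 1/(1/7.78 + 1/28.5) = 6.112 Ω.
Node voltage V_A = V_supply · R_p/(R_s + R_p) = 6.61 × 0.2078 = 1.374 V.
I(R_D) = V_A / R_D = 1.374/7.78 = 0.1765 A.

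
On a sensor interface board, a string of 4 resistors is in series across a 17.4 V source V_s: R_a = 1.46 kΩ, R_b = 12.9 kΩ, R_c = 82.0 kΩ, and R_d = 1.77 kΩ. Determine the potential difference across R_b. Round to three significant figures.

V ≈ 2.29 V

Total series resistance ΣR = 1.46 + 12.9 + 82.0 + 1.77 = 98.13 kΩ.
V = V_s · R/ΣR = 17.4 × 0.1315 = 2.287 V.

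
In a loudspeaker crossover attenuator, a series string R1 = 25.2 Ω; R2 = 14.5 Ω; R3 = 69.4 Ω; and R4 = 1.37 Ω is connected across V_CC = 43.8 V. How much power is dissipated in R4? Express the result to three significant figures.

The common current is I = 43.8/110.5 = 0.3965 A.
V(R4) = I·R = 0.5432 V; P = V·I = 0.5432 × 0.3965 = 0.2154 W.

P ≈ 0.215 W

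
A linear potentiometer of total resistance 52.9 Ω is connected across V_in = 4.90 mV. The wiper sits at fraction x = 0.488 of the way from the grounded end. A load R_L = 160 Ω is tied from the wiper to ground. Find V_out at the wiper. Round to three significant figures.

The pot divides into 27.08 Ω above the wiper and 25.82 Ω below.
Lower segment in parallel with the load: 25.82 ‖ 160 = 22.23 Ω.
V_out = 4.90 × 22.23/(27.08 + 22.23) = 2.209 mV.

V_out ≈ 2.21 mV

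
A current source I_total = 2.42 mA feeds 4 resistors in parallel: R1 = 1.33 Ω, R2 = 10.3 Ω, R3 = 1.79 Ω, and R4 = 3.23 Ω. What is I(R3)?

I ≈ 0.787 mA

Conductances: ΣG = 1/1.33 + 1/10.3 + 1/1.79 + 1/3.23 = 1.717 (1/Ω).
R3 takes the fraction G_k/ΣG = 0.5587/1.717 = 0.3253, so I = 2.42 × 0.3253 = 0.7873 mA.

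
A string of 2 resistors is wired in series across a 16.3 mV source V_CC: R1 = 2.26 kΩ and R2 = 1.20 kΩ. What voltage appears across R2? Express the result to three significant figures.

ΣR = 2.26 + 1.20 = 3.460 kΩ.
Voltage divider: V = V_CC · (1.200 / 3.460) = 16.3 × 0.3468 = 5.653 mV.

V ≈ 5.65 mV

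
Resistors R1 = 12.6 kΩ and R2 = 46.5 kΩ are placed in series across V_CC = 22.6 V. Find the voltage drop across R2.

ΣR = 12.6 + 46.5 = 59.10 kΩ.
By the voltage-divider rule, V = 22.6 × 46.50/59.10 = 17.78 V.

V ≈ 17.8 V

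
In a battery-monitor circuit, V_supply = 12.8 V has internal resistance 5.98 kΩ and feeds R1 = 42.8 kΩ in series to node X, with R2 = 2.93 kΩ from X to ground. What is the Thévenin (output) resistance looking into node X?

R1' = 5.98 + 42.8 = 48.78 kΩ (source resistance + R1).
Looking into X with the source shorted: R_th = R1'·R2/(R1'+R2) = 48.78 × 2.93/51.71 = 2.764 kΩ.

R_th ≈ 2.76 kΩ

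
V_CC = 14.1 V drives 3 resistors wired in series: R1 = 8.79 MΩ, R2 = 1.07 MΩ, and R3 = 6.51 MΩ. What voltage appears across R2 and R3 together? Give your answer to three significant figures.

V ≈ 6.53 V

Total series resistance ΣR = 8.79 + 1.07 + 6.51 = 16.37 MΩ.
R_{R2..R3} = 1.07 + 6.51 = 7.580 MΩ.
V = V_CC · R/ΣR = 14.1 × 0.4630 = 6.529 V.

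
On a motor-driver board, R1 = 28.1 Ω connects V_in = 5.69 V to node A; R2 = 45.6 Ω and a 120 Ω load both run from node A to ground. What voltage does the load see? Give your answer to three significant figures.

V_out ≈ 3.08 V

R2 ‖ R_L = (45.6 × 120)/(45.6 + 120) = 33.04 Ω.
Voltage divider with the loaded lower leg: V_out = 5.69 × 33.04/(28.1 + 33.04) = 5.69 × 0.5404 = 3.075 V.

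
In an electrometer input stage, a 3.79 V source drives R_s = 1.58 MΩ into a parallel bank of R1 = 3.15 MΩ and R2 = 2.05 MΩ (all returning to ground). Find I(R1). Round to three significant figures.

I ≈ 0.529 µA

Equivalent of the parallel group: R_p = 1.242 MΩ.
Node voltage V_A = V_DC · R_p/(R_s + R_p) = 3.79 × 0.4401 = 1.668 V.
I(R1) = V_A / R1 = 1.668/3.15 = 0.5295 µA.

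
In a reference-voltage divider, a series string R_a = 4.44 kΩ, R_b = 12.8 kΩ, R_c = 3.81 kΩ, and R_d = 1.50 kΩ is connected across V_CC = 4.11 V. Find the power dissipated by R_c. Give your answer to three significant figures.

P ≈ 0.127 mW

Series current I = V_CC/ΣR = 4.11/22.55 = 0.1823 mA.
P = I²R = 0.03322 × 3.81 = 0.1266 mW.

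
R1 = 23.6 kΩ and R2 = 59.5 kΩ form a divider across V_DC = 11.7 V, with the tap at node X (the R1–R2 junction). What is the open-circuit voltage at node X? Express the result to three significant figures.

With X open, the divider is unloaded: V_th = 11.7 × 59.5/83.10 = 8.377 V.

V_th ≈ 8.38 V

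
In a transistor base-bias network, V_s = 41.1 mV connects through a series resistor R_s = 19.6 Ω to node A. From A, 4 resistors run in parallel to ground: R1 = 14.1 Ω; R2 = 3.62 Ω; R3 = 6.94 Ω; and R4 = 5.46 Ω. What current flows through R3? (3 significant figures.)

I ≈ 0.417 mA

Combine the parallel branches: R_p = (1/14.1 + 1/3.62 + 1/6.94 + 1/5.46)⁻¹ = 1.483 Ω.
Node voltage V_A = V_s · R_p/(R_s + R_p) = 41.1 × 0.07033 = 2.891 mV.
Branch current I = V_A/R3 = 2.891/6.94 = 0.4165 mA.
(Check via current divider: I_total = 1.949 mA; share G_k/ΣG = 0.2137 → same result.)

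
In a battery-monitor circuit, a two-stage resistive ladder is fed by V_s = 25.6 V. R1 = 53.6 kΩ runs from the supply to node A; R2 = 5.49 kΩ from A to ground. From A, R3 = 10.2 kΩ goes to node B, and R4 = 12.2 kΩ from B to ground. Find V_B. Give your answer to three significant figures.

Looking into the second stage from A: R3 + R4 = 22.40 kΩ appears in parallel with R2.
Effective lower resistance at A: R2 ‖ 22.40 = 4.409 kΩ.
First divider: V_A = V_s · 4.409/(53.6 + 4.409) = 1.946 V.
Then the unloaded second divider: V_B = V_A × R4/(R3+R4) = 1.946 × 0.5446 = 1.060 V.

V_B ≈ 1.06 V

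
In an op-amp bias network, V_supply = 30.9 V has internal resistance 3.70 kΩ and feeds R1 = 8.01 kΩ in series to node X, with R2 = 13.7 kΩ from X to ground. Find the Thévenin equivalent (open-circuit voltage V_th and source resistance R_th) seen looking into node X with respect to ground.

V_th ≈ 16.7 V, R_th ≈ 6.31 kΩ

R1' = 3.70 + 8.01 = 11.71 kΩ (source resistance + R1).
Open-circuit (no load on X): V_th = V_supply · R2/(R1' + R2) = 30.9 × 13.7/(11.71 + 13.7) = 16.66 V.
With V_supply suppressed (replaced by a short), R_th = R1' ‖ R2 = (11.71 × 13.7)/(11.71 + 13.7) = 6.314 kΩ.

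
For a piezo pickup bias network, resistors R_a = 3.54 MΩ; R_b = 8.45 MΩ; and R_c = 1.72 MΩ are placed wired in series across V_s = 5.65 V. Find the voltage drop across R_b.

ΣR = 3.54 + 8.45 + 1.72 = 13.71 MΩ.
Voltage divider: V = V_s · (8.450 / 13.71) = 5.65 × 0.6163 = 3.482 V.

V ≈ 3.48 V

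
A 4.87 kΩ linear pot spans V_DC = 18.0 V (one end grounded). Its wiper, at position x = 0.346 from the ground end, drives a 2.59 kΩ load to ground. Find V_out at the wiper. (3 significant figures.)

The pot divides into 3.185 kΩ above the wiper and 1.685 kΩ below.
R_L loads the lower segment: effective lower R = 1.021 kΩ.
Loaded-divider output: V_out = 18.0 × 0.2427 = 4.369 V.

V_out ≈ 4.37 V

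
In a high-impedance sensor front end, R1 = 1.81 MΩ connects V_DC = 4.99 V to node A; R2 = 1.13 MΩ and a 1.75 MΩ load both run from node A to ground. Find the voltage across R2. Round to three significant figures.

R2 ‖ R_L = (1.13 × 1.75)/(1.13 + 1.75) = 0.6866 MΩ.
Voltage divider with the loaded lower leg: V_out = 4.99 × 0.6866/(1.81 + 0.6866) = 4.99 × 0.2750 = 1.372 V.

V_out ≈ 1.37 V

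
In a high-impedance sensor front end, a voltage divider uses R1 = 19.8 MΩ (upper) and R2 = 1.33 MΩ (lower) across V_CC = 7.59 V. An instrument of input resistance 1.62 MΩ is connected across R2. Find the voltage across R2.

The load sits in parallel with R2, giving an effective lower resistance R2' = R2·R_L/(R2+R_L) = 0.7304 MΩ.
Now apply the divider: V_out = 7.59 × 0.03558 = 0.2700 V.
(Unloaded it would be 0.478 V; the load pulls it down.)

V_out ≈ 0.270 V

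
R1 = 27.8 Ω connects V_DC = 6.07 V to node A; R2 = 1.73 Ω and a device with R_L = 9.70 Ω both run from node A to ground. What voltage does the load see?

V_out ≈ 0.304 V

The load sits in parallel with R2, giving an effective lower resistance R2' = R2·R_L/(R2+R_L) = 1.468 Ω.
Now apply the divider: V_out = 6.07 × 0.05016 = 0.3045 V.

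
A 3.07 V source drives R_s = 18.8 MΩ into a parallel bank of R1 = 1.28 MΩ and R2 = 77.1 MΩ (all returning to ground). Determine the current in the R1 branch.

I ≈ 0.151 µA

Parallel bank: R_p = 1/(1/1.28 + 1/77.1) = 1.259 MΩ.
Node voltage V_A = V_DC · R_p/(R_s + R_p) = 3.07 × 0.06277 = 0.1927 V.
I(R1) = V_A / R1 = 0.1927/1.28 = 0.1505 µA.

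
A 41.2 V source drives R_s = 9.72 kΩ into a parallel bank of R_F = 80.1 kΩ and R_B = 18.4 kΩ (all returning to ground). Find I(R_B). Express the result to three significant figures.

I ≈ 1.36 mA

Parallel bank: R_p = 1/(1/80.1 + 1/18.4) = 14.96 kΩ.
V_A by voltage divider: V_A = 41.2 × 14.96/(9.72 + 14.96) = 24.98 V.
Branch current I = V_A/R_B = 24.98/18.4 = 1.357 mA.
(Check via current divider: I_total = 1.669 mA; share G_k/ΣG = 0.8132 → same result.)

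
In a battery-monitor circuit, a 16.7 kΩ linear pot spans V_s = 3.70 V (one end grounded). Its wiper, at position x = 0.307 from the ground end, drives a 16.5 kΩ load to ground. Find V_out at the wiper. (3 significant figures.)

V_out ≈ 0.935 V

Split the track: R_lower = x·R_p = 5.127 kΩ, R_upper = (1−x)·R_p = 11.57 kΩ.
Lower segment in parallel with the load: 5.127 ‖ 16.5 = 3.912 kΩ.
V_out = 3.70 × 3.912/(11.57 + 3.912) = 0.9346 V.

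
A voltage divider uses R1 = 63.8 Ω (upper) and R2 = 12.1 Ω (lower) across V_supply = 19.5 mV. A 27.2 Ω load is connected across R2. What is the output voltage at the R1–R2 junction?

V_out ≈ 2.26 mV

R2 ‖ R_L = (12.1 × 27.2)/(12.1 + 27.2) = 8.375 Ω.
Now apply the divider: V_out = 19.5 × 0.1160 = 2.263 mV.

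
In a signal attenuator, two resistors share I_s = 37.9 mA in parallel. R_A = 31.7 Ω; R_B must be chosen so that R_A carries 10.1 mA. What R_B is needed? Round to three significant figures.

R_B ≈ 11.5 Ω

In a two-way split, I_A/I_s = R_B/(R_A + R_B).
With f = 0.2665, R_B = R_A · f/(1−f) = 31.7 × 0.3633 = 11.52 Ω.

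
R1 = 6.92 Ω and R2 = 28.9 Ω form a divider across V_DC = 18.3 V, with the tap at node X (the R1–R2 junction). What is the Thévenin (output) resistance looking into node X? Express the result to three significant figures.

R_th ≈ 5.58 Ω

With V_DC suppressed (replaced by a short), R_th = R1 ‖ R2 = (6.920 × 28.9)/(6.920 + 28.9) = 5.583 Ω.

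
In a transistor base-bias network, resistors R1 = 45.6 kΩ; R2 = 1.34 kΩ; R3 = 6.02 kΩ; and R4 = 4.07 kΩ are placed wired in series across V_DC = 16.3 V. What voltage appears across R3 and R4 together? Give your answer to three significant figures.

V ≈ 2.88 V

ΣR = 45.6 + 1.34 + 6.02 + 4.07 = 57.03 kΩ.
R_{R3..R4} = 6.02 + 4.07 = 10.09 kΩ.
Voltage divider: V = V_DC · (10.09 / 57.03) = 16.3 × 0.1769 = 2.884 V.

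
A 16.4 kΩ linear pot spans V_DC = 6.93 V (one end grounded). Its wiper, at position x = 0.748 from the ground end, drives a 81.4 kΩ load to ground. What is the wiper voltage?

Lower segment x·R_p = 12.27 kΩ; upper segment (1−x)·R_p = 4.133 kΩ.
(x·R_p) ‖ R_L = 10.66 kΩ.
Then V_out = V_DC · 10.66/(4.133 + 10.66) = 4.994 V.
(Unloaded: V_out = x·V_DC = 5.18 V.)

V_out ≈ 4.99 V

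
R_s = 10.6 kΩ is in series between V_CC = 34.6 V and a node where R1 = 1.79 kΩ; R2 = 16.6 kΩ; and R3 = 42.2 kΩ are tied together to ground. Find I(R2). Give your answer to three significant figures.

I ≈ 0.267 mA

Parallel bank: R_p = 1/(1/1.79 + 1/16.6 + 1/42.2) = 1.556 kΩ.
Node voltage V_A = V_CC · R_p/(R_s + R_p) = 34.6 × 0.1280 = 4.429 V.
I(R2) = V_A / R2 = 4.429/16.6 = 0.2668 mA.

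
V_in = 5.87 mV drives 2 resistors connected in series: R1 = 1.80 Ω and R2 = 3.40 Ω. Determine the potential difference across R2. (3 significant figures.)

V ≈ 3.84 mV

ΣR = 1.80 + 3.40 = 5.200 Ω.
V = V_in · R/ΣR = 5.87 × 0.6538 = 3.838 mV.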